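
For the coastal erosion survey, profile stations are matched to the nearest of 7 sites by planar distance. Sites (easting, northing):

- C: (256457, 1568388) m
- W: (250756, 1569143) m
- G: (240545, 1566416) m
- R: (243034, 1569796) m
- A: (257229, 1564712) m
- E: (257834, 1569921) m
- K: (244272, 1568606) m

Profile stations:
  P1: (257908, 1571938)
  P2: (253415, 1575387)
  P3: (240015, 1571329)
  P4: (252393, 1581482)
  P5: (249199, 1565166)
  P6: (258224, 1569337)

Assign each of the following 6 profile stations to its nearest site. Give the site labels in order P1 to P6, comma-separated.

E, W, R, W, W, E

P1 → E (d²=4073765.00)
P2 → W (d²=46057817.00)
P3 → R (d²=11464450.00)
P4 → W (d²=154930690.00)
P5 → W (d²=18240778.00)
P6 → E (d²=493156.00)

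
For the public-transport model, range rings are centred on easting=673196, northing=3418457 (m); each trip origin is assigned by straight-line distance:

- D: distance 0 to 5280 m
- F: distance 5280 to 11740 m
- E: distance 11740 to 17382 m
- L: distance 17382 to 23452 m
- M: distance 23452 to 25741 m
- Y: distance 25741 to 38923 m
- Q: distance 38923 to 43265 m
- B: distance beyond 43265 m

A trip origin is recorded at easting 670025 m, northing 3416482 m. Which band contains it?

Distance = √((670025−673196)² + (3416482−3418457)²) = √(10055241.000 + 3900625.000) = 3735.755 m.
0 ≤ 3735.755 < 5280 → D.

D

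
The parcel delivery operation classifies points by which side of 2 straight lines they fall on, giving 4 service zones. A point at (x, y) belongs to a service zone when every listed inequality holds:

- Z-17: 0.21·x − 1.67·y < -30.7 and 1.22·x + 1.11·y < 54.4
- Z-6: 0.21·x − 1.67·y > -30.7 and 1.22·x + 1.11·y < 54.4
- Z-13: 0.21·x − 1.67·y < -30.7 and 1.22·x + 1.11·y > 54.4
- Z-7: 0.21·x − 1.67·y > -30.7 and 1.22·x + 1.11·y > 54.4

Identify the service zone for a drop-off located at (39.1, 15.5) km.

Z-7

0.21·39.1 − 1.67·15.5 = -17.674, which is > -30.7
1.22·39.1 + 1.11·15.5 = 64.907, which is > 54.4
This sign pattern matches Z-7.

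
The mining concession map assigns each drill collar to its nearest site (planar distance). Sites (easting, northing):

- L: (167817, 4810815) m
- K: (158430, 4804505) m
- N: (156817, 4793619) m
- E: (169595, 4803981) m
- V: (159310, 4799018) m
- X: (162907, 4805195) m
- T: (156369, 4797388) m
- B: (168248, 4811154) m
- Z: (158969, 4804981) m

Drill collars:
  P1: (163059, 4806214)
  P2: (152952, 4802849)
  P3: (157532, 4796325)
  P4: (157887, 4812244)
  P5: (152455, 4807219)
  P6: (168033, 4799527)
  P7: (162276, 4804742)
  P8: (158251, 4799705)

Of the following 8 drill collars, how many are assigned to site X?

P1 → X
P2 → K
P3 → T
P4 → Z
P5 → K
P6 → E
P7 → X
P8 → V
2 of the 8 go to X.

2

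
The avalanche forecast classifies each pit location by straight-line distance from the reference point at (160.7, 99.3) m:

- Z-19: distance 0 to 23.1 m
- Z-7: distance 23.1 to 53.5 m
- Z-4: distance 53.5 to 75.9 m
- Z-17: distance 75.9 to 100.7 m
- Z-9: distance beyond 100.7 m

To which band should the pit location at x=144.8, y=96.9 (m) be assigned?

Z-19

Distance = √((144.8−160.7)² + (96.9−99.3)²) = √(252.810 + 5.760) = 16.080 m.
0 ≤ 16.080 < 23.1 → Z-19.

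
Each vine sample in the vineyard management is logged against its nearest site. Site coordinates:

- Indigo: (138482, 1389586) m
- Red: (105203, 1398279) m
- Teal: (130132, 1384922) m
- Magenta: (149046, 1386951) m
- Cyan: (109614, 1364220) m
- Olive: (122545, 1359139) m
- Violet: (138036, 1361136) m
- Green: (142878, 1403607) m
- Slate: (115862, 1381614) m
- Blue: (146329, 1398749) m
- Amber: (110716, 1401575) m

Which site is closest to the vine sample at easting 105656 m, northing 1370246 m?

Squared distances to each site:
Indigo: 1451581876.000; Red: 786054298.000; Teal: 814459552.000; Magenta: 2161749125.000; Cyan: 51978440.000; Olive: 408603770.000; Violet: 1131456500.000; Green: 2498433605.000; Slate: 233393860.000; Blue: 2466713938.000; Amber: 1007109841.000.
Minimum at Cyan.

Cyan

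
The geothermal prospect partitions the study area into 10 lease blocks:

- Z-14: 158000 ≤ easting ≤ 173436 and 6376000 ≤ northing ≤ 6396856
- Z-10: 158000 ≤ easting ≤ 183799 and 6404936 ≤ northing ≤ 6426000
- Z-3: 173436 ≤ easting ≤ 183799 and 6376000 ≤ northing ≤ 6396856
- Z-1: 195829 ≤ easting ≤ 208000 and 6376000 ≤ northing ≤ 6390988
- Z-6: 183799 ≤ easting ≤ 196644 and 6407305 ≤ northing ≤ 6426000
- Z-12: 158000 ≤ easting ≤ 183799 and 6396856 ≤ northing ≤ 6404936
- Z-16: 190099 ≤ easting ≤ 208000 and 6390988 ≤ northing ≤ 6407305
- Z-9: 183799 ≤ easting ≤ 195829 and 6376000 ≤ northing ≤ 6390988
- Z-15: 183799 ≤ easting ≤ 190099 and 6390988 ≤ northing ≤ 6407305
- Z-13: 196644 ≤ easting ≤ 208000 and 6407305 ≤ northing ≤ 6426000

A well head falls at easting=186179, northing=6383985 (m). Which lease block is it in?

Z-9

The point has easting = 186179 and northing = 6383985.
Only Z-9 satisfies 183799 ≤ easting ≤ 195829 and 6376000 ≤ northing ≤ 6390988.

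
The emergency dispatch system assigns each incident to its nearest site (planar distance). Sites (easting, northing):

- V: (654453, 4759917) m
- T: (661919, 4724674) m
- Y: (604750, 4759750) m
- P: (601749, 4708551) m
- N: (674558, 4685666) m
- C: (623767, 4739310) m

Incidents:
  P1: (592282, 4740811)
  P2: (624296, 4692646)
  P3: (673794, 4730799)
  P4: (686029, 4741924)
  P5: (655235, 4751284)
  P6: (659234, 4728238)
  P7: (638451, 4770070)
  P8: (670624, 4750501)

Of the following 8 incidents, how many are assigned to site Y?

1

P1 → Y
P2 → P
P3 → T
P4 → T
P5 → V
P6 → T
P7 → V
P8 → V
1 of the 8 goes to Y.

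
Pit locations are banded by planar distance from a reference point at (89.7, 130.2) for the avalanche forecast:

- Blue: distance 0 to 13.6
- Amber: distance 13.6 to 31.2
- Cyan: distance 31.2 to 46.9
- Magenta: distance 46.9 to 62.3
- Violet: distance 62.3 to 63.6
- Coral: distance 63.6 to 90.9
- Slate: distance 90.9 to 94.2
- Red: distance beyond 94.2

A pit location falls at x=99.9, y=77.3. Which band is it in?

Distance = √((99.9−89.7)² + (77.3−130.2)²) = √(104.040 + 2798.410) = 53.874.
46.9 ≤ 53.874 < 62.3 → Magenta.

Magenta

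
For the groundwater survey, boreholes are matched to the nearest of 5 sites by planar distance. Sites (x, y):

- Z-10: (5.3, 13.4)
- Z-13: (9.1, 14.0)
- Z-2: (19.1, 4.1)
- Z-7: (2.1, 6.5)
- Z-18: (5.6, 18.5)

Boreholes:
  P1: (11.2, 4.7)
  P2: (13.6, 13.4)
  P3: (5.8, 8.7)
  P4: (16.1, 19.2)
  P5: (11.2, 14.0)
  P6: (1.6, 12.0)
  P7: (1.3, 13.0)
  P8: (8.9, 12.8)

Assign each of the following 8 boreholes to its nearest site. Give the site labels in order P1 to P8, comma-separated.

P1 → Z-2 (d²=62.77)
P2 → Z-13 (d²=20.61)
P3 → Z-7 (d²=18.53)
P4 → Z-13 (d²=76.04)
P5 → Z-13 (d²=4.41)
P6 → Z-10 (d²=15.65)
P7 → Z-10 (d²=16.16)
P8 → Z-13 (d²=1.48)

Z-2, Z-13, Z-7, Z-13, Z-13, Z-10, Z-10, Z-13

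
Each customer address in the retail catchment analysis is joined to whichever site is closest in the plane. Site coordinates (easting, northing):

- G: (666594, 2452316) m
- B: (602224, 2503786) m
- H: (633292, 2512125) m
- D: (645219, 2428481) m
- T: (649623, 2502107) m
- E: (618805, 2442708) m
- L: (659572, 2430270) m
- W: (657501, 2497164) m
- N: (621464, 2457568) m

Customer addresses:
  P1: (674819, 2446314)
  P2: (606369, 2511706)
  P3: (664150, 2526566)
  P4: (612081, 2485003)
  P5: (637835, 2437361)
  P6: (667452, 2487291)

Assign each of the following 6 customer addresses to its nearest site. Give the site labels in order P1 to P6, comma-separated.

G, B, T, B, D, W

P1 → G (d²=103674629.00)
P2 → B (d²=79907425.00)
P3 → T (d²=809276410.00)
P4 → B (d²=449961538.00)
P5 → D (d²=133377856.00)
P6 → W (d²=196498530.00)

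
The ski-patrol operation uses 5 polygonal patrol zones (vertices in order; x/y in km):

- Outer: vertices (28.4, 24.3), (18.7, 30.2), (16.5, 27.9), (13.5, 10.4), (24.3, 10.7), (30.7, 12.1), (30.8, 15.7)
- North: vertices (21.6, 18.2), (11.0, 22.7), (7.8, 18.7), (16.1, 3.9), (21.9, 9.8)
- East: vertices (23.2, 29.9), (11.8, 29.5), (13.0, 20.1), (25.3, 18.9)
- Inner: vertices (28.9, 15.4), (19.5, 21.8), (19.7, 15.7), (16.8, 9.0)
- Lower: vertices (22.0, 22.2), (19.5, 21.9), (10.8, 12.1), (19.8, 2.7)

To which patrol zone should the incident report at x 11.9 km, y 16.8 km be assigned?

Cast a ray rightward from (11.9, 16.8). For each polygon, the edges (by vertex number in listed order) whose endpoints lie on opposite sides of y = 16.8, where each meets that height, and whether that is right or left of the point:
Outer: 3–4 at x≈14.60 (right), 7–1 at x≈30.49 (right) → 2 crossings.
North: 3–4 at x≈8.87 (left), 5–1 at x≈21.65 (right) → 1 crossing.
East: no edge straddles that height → 0 crossings.
Inner: 1–2 at x≈26.84 (right), 2–3 at x≈19.66 (right) → 2 crossings.
Lower: 2–3 at x≈14.97 (right), 4–1 at x≈21.39 (right) → 2 crossings.
Only North has an odd count, so the point is inside North.

North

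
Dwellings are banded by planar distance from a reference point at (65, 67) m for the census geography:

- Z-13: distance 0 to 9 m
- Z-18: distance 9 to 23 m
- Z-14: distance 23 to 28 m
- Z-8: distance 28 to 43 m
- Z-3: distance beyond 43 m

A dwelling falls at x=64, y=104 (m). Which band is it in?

Z-8

Distance = √((64−65)² + (104−67)²) = √(1.000 + 1369.000) = 37.014 m.
28 ≤ 37.014 < 43 → Z-8.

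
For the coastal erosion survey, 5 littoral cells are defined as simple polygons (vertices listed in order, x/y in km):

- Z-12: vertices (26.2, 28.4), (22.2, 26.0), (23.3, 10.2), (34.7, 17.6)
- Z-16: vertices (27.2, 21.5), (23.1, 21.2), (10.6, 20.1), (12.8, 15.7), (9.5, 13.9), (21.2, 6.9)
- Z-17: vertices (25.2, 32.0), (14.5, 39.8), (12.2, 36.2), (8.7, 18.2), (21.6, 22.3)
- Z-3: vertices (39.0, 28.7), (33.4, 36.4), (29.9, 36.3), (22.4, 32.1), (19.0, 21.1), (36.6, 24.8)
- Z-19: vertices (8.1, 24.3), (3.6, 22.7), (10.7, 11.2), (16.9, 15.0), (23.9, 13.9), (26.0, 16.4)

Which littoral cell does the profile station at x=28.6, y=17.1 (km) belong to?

Z-12

Cast a ray rightward from (28.6, 17.1). For each polygon, the edges (by vertex number in listed order) whose endpoints lie on opposite sides of y = 17.1, where each meets that height, and whether that is right or left of the point:
Z-12: 2–3 at x≈22.82 (left), 3–4 at x≈33.93 (right) → 1 crossing.
Z-16: 3–4 at x≈12.10 (left), 6–1 at x≈25.39 (left) → 0 crossings.
Z-17: no edge straddles that height → 0 crossings.
Z-3: no edge straddles that height → 0 crossings.
Z-19: 2–3 at x≈7.06 (left), 6–1 at x≈24.41 (left) → 0 crossings.
Only Z-12 has an odd count, so the point is inside Z-12.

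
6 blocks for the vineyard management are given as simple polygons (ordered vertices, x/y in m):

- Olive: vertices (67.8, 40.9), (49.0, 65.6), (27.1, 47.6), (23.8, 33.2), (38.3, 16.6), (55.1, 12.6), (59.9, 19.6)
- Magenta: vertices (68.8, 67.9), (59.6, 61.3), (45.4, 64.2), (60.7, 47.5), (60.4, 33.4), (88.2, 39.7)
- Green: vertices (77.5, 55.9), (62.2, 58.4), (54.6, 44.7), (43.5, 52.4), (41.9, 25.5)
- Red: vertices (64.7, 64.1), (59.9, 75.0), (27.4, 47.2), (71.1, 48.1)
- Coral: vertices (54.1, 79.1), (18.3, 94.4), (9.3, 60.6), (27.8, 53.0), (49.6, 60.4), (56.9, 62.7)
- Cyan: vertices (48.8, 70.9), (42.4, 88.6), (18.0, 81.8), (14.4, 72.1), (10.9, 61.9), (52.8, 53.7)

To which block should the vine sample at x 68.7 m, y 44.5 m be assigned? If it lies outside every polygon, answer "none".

Magenta

Cast a ray rightward from (68.7, 44.5). For each polygon, the edges (by vertex number in listed order) whose endpoints lie on opposite sides of y = 44.5, where each meets that height, and whether that is right or left of the point:
Olive: 1–2 at x≈65.06 (left), 3–4 at x≈26.39 (left) → 0 crossings.
Magenta: 4–5 at x≈60.64 (left), 6–1 at x≈84.90 (right) → 1 crossing.
Green: 4–5 at x≈43.03 (left), 5–1 at x≈64.15 (left) → 0 crossings.
Red: no edge straddles that height → 0 crossings.
Coral: no edge straddles that height → 0 crossings.
Cyan: no edge straddles that height → 0 crossings.
Only Magenta has an odd count, so the point is inside Magenta.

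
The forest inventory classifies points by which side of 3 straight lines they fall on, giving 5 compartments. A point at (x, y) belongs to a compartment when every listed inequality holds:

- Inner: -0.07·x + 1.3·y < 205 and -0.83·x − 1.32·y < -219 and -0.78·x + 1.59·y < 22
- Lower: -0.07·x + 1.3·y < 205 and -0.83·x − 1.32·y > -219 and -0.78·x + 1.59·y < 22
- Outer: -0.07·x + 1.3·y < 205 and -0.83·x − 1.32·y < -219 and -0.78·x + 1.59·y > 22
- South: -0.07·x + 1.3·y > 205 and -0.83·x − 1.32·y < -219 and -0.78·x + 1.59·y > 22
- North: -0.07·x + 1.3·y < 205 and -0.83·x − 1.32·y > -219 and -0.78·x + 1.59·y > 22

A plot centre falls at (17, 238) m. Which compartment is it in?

-0.07·17 + 1.3·238 = 308.210, which is > 205
-0.83·17 − 1.32·238 = -328.270, which is < -219
-0.78·17 + 1.59·238 = 365.160, which is > 22
This sign pattern matches South.

South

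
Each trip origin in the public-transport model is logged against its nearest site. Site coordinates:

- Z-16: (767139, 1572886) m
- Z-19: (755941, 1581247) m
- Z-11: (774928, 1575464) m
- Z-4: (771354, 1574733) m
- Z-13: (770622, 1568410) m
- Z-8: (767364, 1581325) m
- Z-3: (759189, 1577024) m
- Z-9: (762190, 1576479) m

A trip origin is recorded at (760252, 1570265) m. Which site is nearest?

Squared distances to each site:
Z-16: 54300410.000; Z-19: 139189045.000; Z-11: 242414577.000; Z-4: 143217428.000; Z-13: 110977925.000; Z-8: 172904144.000; Z-3: 46814050.000; Z-9: 42369640.000.
Minimum at Z-9.

Z-9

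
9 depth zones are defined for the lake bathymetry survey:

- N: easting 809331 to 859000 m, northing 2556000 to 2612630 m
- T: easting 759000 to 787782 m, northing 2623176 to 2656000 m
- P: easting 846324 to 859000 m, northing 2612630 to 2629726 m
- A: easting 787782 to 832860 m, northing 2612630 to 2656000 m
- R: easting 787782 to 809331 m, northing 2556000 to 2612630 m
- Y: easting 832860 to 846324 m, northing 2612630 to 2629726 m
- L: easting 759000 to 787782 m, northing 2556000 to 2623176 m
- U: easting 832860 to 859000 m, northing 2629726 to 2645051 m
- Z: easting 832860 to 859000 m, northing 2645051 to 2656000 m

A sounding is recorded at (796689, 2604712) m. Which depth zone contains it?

The point has easting = 796689 and northing = 2604712.
Only R satisfies 787782 ≤ easting ≤ 809331 and 2556000 ≤ northing ≤ 2612630.

R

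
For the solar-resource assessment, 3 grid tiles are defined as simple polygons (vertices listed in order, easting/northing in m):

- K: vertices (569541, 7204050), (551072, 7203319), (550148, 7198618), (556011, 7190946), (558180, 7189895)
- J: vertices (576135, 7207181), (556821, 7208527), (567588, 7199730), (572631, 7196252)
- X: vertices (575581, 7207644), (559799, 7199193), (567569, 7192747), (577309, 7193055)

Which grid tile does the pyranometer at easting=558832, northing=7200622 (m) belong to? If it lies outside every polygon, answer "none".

Cast a ray rightward from (558832, 7200622). For each polygon, the edges (by vertex number in listed order) whose endpoints lie on opposite sides of northing = 7200622, where each meets that height, and whether that is right or left of the point:
K: 2–3 at easting≈550541.9 (left), 5–1 at easting≈566789.6 (right) → 1 crossing.
J: 2–3 at easting≈566496.2 (right), 4–1 at easting≈574032.1 (right) → 2 crossings.
X: 1–2 at easting≈562467.6 (right), 4–1 at easting≈576412.7 (right) → 2 crossings.
Only K has an odd count, so the point is inside K.

K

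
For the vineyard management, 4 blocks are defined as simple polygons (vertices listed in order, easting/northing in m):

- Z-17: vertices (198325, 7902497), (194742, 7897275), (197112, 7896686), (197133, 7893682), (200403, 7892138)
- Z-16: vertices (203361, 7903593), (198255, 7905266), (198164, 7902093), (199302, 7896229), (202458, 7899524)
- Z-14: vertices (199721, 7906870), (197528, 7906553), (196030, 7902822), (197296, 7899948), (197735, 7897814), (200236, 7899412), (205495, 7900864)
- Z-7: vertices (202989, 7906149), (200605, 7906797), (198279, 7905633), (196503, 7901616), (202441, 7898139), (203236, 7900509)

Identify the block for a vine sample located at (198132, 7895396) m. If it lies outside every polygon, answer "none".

Cast a ray rightward from (198132, 7895396). For each polygon, the edges (by vertex number in listed order) whose endpoints lie on opposite sides of northing = 7895396, where each meets that height, and whether that is right or left of the point:
Z-17: 3–4 at easting≈197121.0 (left), 5–1 at easting≈199749.5 (right) → 1 crossing.
Z-16: no edge straddles that height → 0 crossings.
Z-14: no edge straddles that height → 0 crossings.
Z-7: no edge straddles that height → 0 crossings.
Only Z-17 has an odd count, so the point is inside Z-17.

Z-17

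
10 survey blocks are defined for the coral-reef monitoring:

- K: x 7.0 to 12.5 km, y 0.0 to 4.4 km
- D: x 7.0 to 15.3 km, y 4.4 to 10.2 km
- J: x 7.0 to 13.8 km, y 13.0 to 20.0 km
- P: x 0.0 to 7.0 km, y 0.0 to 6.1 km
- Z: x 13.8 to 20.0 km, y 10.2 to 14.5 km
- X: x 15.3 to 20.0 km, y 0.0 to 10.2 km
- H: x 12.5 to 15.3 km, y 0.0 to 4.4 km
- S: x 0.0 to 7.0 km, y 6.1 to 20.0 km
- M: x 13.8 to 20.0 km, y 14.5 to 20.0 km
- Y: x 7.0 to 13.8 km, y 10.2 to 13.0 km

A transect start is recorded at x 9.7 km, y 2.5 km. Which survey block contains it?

K

The point has x = 9.7 and y = 2.5.
Only K satisfies 7.0 ≤ x ≤ 12.5 and 0.0 ≤ y ≤ 4.4.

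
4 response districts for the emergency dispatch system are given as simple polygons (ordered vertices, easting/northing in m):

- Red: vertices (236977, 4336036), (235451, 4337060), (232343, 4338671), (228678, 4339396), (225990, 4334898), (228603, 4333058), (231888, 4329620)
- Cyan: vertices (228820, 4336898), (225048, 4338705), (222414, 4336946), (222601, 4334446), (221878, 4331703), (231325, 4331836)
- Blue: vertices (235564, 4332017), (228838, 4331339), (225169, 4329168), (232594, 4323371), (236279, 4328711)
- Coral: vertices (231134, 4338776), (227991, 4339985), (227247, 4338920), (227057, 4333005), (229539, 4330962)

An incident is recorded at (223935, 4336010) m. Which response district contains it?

Cast a ray rightward from (223935, 4336010). For each polygon, the edges (by vertex number in listed order) whose endpoints lie on opposite sides of northing = 4336010, where each meets that height, and whether that is right or left of the point:
Red: 4–5 at easting≈226654.5 (right), 7–1 at easting≈236956.4 (right) → 2 crossings.
Cyan: 3–4 at easting≈222484.0 (left), 6–1 at easting≈229259.4 (right) → 1 crossing.
Blue: no edge straddles that height → 0 crossings.
Coral: 3–4 at easting≈227153.5 (right), 5–1 at easting≈230569.4 (right) → 2 crossings.
Only Cyan has an odd count, so the point is inside Cyan.

Cyan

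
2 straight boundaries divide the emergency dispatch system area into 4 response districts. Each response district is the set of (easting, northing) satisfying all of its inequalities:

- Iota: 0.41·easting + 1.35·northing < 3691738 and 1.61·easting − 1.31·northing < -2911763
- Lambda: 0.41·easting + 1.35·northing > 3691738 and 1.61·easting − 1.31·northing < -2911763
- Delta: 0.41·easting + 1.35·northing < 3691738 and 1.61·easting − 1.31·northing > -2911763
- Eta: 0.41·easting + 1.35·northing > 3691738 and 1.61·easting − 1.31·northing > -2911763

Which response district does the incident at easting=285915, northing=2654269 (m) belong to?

Lambda

0.41·285915 + 1.35·2654269 = 3700488.300, which is > 3691738
1.61·285915 − 1.31·2654269 = -3016769.240, which is < -2911763
This sign pattern matches Lambda.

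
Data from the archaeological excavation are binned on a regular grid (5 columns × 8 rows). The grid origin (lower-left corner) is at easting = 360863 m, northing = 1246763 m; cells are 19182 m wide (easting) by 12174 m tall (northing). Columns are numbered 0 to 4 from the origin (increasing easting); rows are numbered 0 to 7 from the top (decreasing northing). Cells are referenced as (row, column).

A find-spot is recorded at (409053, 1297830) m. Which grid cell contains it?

(3, 2)

Column index: ⌊(409053 − 360863) / 19182⌋ = ⌊2.512⌋ = 2
Row offset from origin: ⌊(1297830 − 1246763) / 12174⌋ = ⌊4.195⌋ = 4 → row 3 (counted from top)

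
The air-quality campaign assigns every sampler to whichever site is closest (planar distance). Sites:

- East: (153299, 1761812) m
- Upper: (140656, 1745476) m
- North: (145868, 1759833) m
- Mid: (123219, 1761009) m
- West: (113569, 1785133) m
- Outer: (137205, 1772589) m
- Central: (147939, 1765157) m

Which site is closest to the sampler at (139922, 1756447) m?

North

Squared distances to each site:
East: 207727354.000; Upper: 120901597.000; North: 46819912.000; Mid: 299802053.000; West: 1517367205.000; Outer: 267946253.000; Central: 140136389.000.
Minimum at North.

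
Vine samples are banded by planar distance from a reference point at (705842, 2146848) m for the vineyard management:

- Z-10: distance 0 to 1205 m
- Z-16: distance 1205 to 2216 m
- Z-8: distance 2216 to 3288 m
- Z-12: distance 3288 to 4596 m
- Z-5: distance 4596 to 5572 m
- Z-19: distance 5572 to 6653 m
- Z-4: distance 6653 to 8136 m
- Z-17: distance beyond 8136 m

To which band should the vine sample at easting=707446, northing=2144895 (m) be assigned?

Z-8

Distance = √((707446−705842)² + (2144895−2146848)²) = √(2572816.000 + 3814209.000) = 2527.256 m.
2216 ≤ 2527.256 < 3288 → Z-8.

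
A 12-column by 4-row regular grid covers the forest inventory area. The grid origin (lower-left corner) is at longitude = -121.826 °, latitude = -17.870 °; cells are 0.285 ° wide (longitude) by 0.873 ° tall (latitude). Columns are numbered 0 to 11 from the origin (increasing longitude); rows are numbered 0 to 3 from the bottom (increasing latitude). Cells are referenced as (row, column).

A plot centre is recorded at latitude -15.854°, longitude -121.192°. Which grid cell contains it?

(2, 2)

Column index: ⌊(-121.192 − -121.826) / 0.285⌋ = ⌊2.225⌋ = 2
Row offset from origin: ⌊(-15.854 − -17.870) / 0.873⌋ = ⌊2.309⌋ = 2 → row 2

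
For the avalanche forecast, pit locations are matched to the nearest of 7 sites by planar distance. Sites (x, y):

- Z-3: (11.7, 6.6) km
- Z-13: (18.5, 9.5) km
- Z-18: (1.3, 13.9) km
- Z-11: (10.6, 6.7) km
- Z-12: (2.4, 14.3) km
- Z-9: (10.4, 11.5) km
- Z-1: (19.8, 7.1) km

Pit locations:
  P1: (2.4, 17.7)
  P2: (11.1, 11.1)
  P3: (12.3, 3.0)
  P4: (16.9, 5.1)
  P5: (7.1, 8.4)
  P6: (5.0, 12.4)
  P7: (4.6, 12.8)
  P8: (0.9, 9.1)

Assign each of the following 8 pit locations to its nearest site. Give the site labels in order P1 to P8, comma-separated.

P1 → Z-12 (d²=11.56)
P2 → Z-9 (d²=0.65)
P3 → Z-3 (d²=13.32)
P4 → Z-1 (d²=12.41)
P5 → Z-11 (d²=15.14)
P6 → Z-12 (d²=10.37)
P7 → Z-12 (d²=7.09)
P8 → Z-18 (d²=23.20)

Z-12, Z-9, Z-3, Z-1, Z-11, Z-12, Z-12, Z-18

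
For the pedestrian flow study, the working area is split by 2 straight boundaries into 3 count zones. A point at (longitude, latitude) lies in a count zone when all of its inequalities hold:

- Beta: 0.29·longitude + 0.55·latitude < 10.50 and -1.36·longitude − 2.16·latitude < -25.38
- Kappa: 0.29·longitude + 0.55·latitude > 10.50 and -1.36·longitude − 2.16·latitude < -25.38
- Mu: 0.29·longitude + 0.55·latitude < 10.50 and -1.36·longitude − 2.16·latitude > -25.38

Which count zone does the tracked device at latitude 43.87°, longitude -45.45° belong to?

Kappa

0.29·-45.45 + 0.55·43.87 = 10.948, which is > 10.50
-1.36·-45.45 − 2.16·43.87 = -32.947, which is < -25.38
This sign pattern matches Kappa.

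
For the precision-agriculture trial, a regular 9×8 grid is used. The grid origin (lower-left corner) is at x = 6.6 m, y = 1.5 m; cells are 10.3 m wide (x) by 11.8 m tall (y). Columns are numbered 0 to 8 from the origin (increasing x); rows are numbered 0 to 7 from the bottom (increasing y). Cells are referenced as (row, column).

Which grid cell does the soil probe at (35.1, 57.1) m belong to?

Column index: ⌊(35.1 − 6.6) / 10.3⌋ = ⌊2.767⌋ = 2
Row offset from origin: ⌊(57.1 − 1.5) / 11.8⌋ = ⌊4.712⌋ = 4 → row 4

(4, 2)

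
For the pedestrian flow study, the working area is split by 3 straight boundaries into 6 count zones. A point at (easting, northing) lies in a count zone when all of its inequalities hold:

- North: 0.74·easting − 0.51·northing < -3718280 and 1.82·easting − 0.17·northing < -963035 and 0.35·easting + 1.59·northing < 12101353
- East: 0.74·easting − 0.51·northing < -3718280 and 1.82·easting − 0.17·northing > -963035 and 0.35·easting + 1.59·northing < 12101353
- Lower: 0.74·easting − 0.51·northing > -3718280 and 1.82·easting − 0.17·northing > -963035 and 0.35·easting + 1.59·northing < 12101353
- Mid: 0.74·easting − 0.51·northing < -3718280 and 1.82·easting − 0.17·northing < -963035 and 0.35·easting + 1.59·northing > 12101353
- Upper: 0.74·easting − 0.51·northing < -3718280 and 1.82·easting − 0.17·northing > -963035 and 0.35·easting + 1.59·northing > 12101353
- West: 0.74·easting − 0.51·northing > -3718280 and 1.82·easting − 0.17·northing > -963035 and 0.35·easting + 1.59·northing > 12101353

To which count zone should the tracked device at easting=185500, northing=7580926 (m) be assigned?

0.74·185500 − 0.51·7580926 = -3729002.260, which is < -3718280
1.82·185500 − 0.17·7580926 = -951147.420, which is > -963035
0.35·185500 + 1.59·7580926 = 12118597.340, which is > 12101353
This sign pattern matches Upper.

Upper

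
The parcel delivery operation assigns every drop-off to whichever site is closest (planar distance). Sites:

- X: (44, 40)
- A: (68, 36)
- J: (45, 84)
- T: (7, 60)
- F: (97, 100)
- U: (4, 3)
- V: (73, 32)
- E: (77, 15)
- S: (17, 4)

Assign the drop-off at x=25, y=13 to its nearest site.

Squared distances to each site:
X: 1090.000; A: 2378.000; J: 5441.000; T: 2533.000; F: 12753.000; U: 541.000; V: 2665.000; E: 2708.000; S: 145.000.
Minimum at S.

S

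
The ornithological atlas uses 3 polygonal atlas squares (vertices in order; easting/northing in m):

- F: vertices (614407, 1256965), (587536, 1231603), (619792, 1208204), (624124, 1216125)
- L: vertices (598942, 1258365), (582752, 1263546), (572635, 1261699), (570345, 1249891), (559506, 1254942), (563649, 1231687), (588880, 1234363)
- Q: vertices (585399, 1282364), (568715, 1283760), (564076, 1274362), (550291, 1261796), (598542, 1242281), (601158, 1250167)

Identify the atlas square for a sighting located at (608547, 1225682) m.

F

Cast a ray rightward from (608547, 1225682). For each polygon, the edges (by vertex number in listed order) whose endpoints lie on opposite sides of northing = 1225682, where each meets that height, and whether that is right or left of the point:
F: 2–3 at easting≈595698.2 (left), 4–1 at easting≈621850.1 (right) → 1 crossing.
L: no edge straddles that height → 0 crossings.
Q: no edge straddles that height → 0 crossings.
Only F has an odd count, so the point is inside F.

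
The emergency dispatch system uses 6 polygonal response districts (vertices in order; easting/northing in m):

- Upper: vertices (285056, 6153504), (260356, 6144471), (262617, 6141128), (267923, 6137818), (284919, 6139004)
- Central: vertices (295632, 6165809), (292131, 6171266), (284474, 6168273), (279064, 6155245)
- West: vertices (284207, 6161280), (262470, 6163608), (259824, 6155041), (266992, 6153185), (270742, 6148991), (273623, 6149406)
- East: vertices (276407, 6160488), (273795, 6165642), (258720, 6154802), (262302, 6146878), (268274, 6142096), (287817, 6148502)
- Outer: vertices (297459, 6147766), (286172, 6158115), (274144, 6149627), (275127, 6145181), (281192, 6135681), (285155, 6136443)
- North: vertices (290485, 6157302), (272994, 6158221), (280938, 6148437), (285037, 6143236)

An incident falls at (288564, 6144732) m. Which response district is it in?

Cast a ray rightward from (288564, 6144732). For each polygon, the edges (by vertex number in listed order) whose endpoints lie on opposite sides of northing = 6144732, where each meets that height, and whether that is right or left of the point:
Upper: 1–2 at easting≈261069.7 (left), 5–1 at easting≈284973.1 (left) → 0 crossings.
Central: no edge straddles that height → 0 crossings.
West: no edge straddles that height → 0 crossings.
East: 4–5 at easting≈264982.0 (left), 5–6 at easting≈276315.7 (left) → 0 crossings.
Outer: 4–5 at easting≈275413.7 (left), 6–1 at easting≈294162.1 (right) → 1 crossing.
North: 3–4 at easting≈283858.0 (left), 4–1 at easting≈285616.4 (left) → 0 crossings.
Only Outer has an odd count, so the point is inside Outer.

Outer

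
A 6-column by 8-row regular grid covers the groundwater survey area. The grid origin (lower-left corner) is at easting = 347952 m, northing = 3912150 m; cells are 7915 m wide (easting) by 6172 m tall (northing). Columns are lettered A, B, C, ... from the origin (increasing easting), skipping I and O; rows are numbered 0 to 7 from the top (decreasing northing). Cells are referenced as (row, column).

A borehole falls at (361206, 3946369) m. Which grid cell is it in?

Column index: ⌊(361206 − 347952) / 7915⌋ = ⌊1.675⌋ = 1 → column B
Row offset from origin: ⌊(3946369 − 3912150) / 6172⌋ = ⌊5.544⌋ = 5 → row 2 (counted from top)

(2, B)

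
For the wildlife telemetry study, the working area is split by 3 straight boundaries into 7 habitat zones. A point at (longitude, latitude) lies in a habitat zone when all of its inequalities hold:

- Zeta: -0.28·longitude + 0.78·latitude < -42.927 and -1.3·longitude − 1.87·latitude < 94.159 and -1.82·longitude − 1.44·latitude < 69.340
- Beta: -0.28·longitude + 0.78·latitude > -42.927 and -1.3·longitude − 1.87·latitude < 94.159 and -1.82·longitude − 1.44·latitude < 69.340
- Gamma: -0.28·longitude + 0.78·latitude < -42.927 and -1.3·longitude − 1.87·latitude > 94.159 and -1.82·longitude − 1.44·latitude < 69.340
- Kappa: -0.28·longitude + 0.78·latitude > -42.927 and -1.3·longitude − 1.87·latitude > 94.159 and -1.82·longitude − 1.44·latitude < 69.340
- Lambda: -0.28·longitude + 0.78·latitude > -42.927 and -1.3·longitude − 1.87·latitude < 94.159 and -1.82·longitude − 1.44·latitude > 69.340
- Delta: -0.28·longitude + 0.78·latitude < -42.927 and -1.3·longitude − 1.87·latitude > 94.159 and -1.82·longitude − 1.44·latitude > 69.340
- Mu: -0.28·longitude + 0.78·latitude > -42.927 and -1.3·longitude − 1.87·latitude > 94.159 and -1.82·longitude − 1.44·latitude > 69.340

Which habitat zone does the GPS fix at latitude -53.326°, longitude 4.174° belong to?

-0.28·4.174 + 0.78·-53.326 = -42.763, which is > -42.927
-1.3·4.174 − 1.87·-53.326 = 94.293, which is > 94.159
-1.82·4.174 − 1.44·-53.326 = 69.193, which is < 69.340
This sign pattern matches Kappa.

Kappa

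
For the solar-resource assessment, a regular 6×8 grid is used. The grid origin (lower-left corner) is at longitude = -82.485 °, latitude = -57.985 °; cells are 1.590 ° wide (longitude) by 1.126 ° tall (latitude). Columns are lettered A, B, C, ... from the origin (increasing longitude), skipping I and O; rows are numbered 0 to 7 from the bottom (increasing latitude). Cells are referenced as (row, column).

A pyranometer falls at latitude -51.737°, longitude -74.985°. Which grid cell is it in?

Column index: ⌊(-74.985 − -82.485) / 1.590⌋ = ⌊4.717⌋ = 4 → column E
Row offset from origin: ⌊(-51.737 − -57.985) / 1.126⌋ = ⌊5.549⌋ = 5 → row 5

(5, E)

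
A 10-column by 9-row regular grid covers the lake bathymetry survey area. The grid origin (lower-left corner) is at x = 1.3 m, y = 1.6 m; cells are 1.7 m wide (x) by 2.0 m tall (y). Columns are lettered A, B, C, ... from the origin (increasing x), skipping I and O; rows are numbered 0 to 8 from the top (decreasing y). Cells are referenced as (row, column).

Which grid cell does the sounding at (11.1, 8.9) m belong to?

Column index: ⌊(11.1 − 1.3) / 1.7⌋ = ⌊5.765⌋ = 5 → column F
Row offset from origin: ⌊(8.9 − 1.6) / 2.0⌋ = ⌊3.650⌋ = 3 → row 5 (counted from top)

(5, F)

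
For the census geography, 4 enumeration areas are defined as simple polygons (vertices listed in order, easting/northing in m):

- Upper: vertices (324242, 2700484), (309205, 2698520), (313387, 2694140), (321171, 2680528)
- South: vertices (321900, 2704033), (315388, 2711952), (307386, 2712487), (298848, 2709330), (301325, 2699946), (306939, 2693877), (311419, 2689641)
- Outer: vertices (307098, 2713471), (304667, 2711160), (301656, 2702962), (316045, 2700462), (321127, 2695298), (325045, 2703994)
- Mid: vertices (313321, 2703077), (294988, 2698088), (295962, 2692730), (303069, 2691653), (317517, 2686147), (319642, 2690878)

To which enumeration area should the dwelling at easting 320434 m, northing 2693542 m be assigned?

Upper

Cast a ray rightward from (320434, 2693542). For each polygon, the edges (by vertex number in listed order) whose endpoints lie on opposite sides of northing = 2693542, where each meets that height, and whether that is right or left of the point:
Upper: 3–4 at easting≈313729.0 (left), 4–1 at easting≈323173.7 (right) → 1 crossing.
South: 6–7 at easting≈307293.3 (left), 7–1 at easting≈314259.9 (left) → 0 crossings.
Outer: no edge straddles that height → 0 crossings.
Mid: 2–3 at easting≈295814.4 (left), 6–1 at easting≈318261.6 (left) → 0 crossings.
Only Upper has an odd count, so the point is inside Upper.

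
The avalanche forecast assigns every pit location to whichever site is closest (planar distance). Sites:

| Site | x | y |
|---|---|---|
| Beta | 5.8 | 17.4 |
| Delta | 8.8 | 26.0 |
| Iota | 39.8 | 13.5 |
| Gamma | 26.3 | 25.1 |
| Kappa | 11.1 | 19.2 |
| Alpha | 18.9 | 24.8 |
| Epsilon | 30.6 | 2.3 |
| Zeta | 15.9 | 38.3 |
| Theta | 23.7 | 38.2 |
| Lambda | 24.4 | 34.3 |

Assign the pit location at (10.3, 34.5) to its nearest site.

Squared distances to each site:
Beta: 312.660; Delta: 74.500; Iota: 1311.250; Gamma: 344.360; Kappa: 234.730; Alpha: 168.050; Epsilon: 1448.930; Zeta: 45.800; Theta: 193.250; Lambda: 198.850.
Minimum at Zeta.

Zeta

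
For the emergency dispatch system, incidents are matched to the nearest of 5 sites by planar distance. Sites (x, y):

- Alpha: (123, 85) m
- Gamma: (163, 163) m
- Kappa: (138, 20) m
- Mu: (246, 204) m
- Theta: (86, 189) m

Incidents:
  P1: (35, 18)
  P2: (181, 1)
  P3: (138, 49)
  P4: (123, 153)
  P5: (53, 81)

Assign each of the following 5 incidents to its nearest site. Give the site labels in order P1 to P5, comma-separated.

Kappa, Kappa, Kappa, Gamma, Alpha

P1 → Kappa (d²=10613.00)
P2 → Kappa (d²=2210.00)
P3 → Kappa (d²=841.00)
P4 → Gamma (d²=1700.00)
P5 → Alpha (d²=4916.00)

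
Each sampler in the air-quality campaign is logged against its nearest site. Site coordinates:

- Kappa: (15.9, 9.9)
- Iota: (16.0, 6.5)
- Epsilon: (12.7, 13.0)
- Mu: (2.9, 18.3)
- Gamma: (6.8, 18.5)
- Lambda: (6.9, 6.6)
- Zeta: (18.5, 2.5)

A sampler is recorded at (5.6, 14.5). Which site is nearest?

Squared distances to each site:
Kappa: 127.250; Iota: 172.160; Epsilon: 52.660; Mu: 21.730; Gamma: 17.440; Lambda: 64.100; Zeta: 310.410.
Minimum at Gamma.

Gamma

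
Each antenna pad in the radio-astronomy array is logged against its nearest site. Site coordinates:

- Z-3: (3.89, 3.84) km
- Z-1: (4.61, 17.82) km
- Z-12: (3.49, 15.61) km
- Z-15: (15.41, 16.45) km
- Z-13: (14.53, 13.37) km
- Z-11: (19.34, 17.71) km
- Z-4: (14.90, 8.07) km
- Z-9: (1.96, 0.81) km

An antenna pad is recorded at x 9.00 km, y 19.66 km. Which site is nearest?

Squared distances to each site:
Z-3: 276.385; Z-1: 22.658; Z-12: 46.763; Z-15: 51.392; Z-13: 70.145; Z-11: 110.718; Z-4: 169.138; Z-9: 404.884.
Minimum at Z-1.

Z-1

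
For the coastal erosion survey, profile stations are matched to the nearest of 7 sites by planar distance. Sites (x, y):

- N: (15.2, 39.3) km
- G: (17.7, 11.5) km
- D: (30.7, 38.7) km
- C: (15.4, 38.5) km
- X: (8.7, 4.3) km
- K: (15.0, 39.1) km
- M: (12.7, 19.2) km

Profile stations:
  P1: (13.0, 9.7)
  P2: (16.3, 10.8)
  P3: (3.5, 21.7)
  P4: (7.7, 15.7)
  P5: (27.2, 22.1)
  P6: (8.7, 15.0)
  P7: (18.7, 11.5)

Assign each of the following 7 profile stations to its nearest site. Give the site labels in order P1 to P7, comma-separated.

P1 → G (d²=25.33)
P2 → G (d²=2.45)
P3 → M (d²=90.89)
P4 → M (d²=37.25)
P5 → G (d²=202.61)
P6 → M (d²=33.64)
P7 → G (d²=1.00)

G, G, M, M, G, M, G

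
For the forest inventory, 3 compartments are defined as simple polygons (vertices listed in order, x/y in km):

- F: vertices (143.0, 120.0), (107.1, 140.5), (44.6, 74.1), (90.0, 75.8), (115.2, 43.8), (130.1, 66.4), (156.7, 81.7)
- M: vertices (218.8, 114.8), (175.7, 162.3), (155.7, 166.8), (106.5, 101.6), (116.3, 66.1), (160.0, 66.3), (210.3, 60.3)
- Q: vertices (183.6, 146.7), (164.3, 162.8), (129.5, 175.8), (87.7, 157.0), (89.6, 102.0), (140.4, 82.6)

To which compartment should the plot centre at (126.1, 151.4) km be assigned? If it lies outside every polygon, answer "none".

Cast a ray rightward from (126.1, 151.4). For each polygon, the edges (by vertex number in listed order) whose endpoints lie on opposite sides of y = 151.4, where each meets that height, and whether that is right or left of the point:
F: no edge straddles that height → 0 crossings.
M: 1–2 at x≈185.59 (right), 3–4 at x≈144.08 (right) → 2 crossings.
Q: 1–2 at x≈177.97 (right), 4–5 at x≈87.89 (left) → 1 crossing.
Only Q has an odd count, so the point is inside Q.

Q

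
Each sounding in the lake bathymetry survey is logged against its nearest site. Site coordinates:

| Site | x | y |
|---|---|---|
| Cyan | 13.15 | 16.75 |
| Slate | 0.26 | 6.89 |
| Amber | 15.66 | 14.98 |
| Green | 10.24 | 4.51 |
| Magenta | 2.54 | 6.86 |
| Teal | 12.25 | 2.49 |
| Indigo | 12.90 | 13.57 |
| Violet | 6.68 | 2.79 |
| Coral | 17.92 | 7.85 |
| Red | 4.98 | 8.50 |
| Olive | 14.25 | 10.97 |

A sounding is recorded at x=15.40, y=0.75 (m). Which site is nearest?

Teal

Squared distances to each site:
Cyan: 261.062; Slate: 266.919; Amber: 202.561; Green: 40.763; Magenta: 202.712; Teal: 12.950; Indigo: 170.602; Violet: 80.200; Coral: 56.760; Red: 168.639; Olive: 105.771.
Minimum at Teal.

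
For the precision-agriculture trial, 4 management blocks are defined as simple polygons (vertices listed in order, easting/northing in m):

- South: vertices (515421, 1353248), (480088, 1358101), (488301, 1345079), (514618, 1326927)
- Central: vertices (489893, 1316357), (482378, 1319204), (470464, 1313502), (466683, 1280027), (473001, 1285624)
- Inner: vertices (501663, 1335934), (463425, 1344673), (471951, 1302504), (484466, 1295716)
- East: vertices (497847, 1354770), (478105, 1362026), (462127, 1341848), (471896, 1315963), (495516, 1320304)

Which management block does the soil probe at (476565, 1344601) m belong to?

Cast a ray rightward from (476565, 1344601). For each polygon, the edges (by vertex number in listed order) whose endpoints lie on opposite sides of northing = 1344601, where each meets that height, and whether that is right or left of the point:
South: 3–4 at easting≈488994.0 (right), 4–1 at easting≈515157.2 (right) → 2 crossings.
Central: no edge straddles that height → 0 crossings.
Inner: 1–2 at easting≈463740.0 (left), 2–3 at easting≈463439.6 (left) → 0 crossings.
East: 2–3 at easting≈464307.0 (left), 5–1 at easting≈497159.3 (right) → 1 crossing.
Only East has an odd count, so the point is inside East.

East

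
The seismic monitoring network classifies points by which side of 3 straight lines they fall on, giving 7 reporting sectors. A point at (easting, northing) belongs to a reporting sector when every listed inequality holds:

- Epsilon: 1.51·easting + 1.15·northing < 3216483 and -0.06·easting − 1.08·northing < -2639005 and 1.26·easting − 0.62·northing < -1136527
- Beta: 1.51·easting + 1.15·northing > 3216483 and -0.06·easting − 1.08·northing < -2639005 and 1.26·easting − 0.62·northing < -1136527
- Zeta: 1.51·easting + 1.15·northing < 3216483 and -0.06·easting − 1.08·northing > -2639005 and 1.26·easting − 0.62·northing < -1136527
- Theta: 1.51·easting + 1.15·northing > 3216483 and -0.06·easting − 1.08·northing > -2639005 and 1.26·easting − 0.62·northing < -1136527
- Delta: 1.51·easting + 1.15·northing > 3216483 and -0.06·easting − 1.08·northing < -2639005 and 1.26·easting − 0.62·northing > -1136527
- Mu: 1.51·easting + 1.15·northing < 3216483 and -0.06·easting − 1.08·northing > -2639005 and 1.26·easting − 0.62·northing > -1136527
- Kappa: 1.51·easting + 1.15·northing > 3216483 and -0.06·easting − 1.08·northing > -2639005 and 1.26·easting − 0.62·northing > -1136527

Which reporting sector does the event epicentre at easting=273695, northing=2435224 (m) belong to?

Epsilon

1.51·273695 + 1.15·2435224 = 3213787.050, which is < 3216483
-0.06·273695 − 1.08·2435224 = -2646463.620, which is < -2639005
1.26·273695 − 0.62·2435224 = -1164983.180, which is < -1136527
This sign pattern matches Epsilon.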